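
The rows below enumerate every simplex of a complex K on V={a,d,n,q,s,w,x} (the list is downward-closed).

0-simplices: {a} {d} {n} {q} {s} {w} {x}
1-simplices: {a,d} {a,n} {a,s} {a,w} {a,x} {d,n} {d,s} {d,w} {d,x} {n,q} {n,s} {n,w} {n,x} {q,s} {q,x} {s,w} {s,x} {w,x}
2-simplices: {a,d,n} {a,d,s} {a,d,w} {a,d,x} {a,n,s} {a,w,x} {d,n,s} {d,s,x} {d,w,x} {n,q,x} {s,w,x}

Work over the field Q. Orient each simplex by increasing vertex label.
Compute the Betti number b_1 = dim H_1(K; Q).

n_0=7 n_1=18 n_2=11  [Q]
∂1: piv[ad,an,as,aw,ax,nq] rk=6  ker:dn,ds,dw,dx,ns,nw,nx,qs,qx,sw,sx,wx
∂2: piv[adn,ads,adw,adx,ans,awx,dsx,nqx,swx] rk=9  ker:dns,dwx
b_1=(18−6)−9=3

b_1=3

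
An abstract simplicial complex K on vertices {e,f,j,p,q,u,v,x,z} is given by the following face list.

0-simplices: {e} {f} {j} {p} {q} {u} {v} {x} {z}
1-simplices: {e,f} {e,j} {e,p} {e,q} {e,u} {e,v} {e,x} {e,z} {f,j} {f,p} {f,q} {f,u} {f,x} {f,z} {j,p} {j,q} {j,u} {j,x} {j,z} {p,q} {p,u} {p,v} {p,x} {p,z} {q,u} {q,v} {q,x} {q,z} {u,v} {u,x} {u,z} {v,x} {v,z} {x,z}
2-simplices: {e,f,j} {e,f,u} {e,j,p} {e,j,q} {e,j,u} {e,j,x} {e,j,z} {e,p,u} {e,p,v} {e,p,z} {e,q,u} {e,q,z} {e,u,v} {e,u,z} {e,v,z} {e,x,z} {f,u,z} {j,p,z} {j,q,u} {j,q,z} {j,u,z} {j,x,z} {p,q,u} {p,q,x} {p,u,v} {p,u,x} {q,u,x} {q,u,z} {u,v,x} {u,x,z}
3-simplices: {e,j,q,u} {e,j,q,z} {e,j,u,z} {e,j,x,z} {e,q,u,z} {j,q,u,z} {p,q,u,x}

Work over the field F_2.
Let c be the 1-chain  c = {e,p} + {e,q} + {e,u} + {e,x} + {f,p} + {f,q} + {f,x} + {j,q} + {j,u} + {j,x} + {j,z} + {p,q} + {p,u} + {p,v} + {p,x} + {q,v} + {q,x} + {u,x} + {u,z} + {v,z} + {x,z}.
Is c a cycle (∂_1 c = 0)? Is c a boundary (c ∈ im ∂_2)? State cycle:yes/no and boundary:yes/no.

n_0=9 n_1=34 n_2=30 n_3=7  [Z2]
∂1: piv[ef,ej,ep,eq,eu,ev,ex,ez] rk=8  ker:fj,fp,fq,fu,fx,fz,jp,jq,ju,jx,jz,pq,pu,pv,px,pz,qu,qv,qx,qz,uv,ux,uz,vx,vz,xz
∂2: piv[efj,efu,ejp,ejq,eju,ejx,ejz,epu,epv,epz,equ,eqz,euv,euz,evz,exz,fuz,pqu,pqx,pux,uvx,uxz] rk=22  ker:jpz,jqu,jqz,juz,jxz,puv,qux,quz
∂3: piv[ejqu,ejqz,ejuz,ejxz,equz,pqux] rk=6  ker:jquz
∂1c = {f} + {u} + {v} + {x}

cycle:no boundary:no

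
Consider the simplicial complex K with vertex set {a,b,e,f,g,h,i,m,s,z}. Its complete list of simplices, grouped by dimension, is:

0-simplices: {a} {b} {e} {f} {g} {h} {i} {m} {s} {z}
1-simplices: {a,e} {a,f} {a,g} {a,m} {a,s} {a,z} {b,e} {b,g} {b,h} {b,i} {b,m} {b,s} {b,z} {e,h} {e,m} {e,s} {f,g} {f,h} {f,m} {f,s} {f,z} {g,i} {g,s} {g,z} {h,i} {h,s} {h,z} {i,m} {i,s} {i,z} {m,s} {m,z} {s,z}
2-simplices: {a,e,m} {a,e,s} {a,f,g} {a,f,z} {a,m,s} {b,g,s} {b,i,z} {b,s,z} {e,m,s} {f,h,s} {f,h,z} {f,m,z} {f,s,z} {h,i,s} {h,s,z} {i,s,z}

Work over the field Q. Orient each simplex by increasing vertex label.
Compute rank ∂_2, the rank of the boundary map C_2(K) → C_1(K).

rank∂_2=14

n_0=10 n_1=33 n_2=16  [Q]
∂1: piv[ae,af,ag,am,as,az,be,bh,bi] rk=9  ker:bg,bm,bs,bz,eh,em,es,fg,fh,fm,fs,fz,gi,gs,gz,hi,hs,hz,im,is,iz,ms,mz,sz
∂2: piv[aem,aes,afg,afz,ams,bgs,biz,bsz,fhs,fhz,fmz,fsz,his,isz] rk=14  ker:ems,hsz
rk∂_2=14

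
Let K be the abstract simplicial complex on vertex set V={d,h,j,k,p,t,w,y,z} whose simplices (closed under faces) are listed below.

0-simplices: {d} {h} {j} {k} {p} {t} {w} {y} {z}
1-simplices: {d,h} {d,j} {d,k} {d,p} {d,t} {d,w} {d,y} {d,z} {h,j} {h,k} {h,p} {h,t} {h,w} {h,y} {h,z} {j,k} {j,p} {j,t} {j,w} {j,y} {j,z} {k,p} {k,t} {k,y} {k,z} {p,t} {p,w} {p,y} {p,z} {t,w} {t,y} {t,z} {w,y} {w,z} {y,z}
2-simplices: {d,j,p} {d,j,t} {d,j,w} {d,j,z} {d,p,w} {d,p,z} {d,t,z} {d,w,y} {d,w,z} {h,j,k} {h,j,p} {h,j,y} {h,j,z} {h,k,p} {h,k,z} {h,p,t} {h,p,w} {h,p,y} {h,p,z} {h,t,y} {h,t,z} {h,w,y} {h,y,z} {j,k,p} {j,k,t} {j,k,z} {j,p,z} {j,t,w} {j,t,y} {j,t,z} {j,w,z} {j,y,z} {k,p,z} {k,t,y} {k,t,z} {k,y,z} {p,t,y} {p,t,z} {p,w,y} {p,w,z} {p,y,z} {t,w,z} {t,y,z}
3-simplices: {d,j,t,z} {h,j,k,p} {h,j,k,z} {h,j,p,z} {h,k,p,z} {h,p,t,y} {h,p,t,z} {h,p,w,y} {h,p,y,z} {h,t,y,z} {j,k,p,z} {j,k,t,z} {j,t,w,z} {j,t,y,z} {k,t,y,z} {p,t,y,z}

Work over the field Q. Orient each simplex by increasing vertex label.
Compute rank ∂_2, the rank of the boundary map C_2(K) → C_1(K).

n_0=9 n_1=35 n_2=43 n_3=16  [Q]
∂1: piv[dh,dj,dk,dp,dt,dw,dy,dz] rk=8  ker:hj,hk,hp,ht,hw,hy,hz,jk,jp,jt,jw,jy,jz,kp,kt,ky,kz,pt,pw,py,pz,tw,ty,tz,wy,wz,yz
∂2: piv[djp,djt,djw,djz,dpw,dpz,dtz,dwy,dwz,hjk,hjp,hjy,hjz,hkp,hkz,hpt,hpw,hpy,hty,htz,hwy,hyz,jkt,jtw,kty] rk=25  ker:hpz,jkp,jkz,jpz,jty,jtz,jwz,jyz,kpz,ktz,kyz,pty,ptz,pwy,pwz,pyz,twz,tyz
∂3: piv[djtz,hjkp,hjkz,hjpz,hkpz,hpty,hptz,hpwy,hpyz,htyz,jktz,jtwz,jtyz,ktyz] rk=14  ker:jkpz,ptyz
rk∂_2=25

rank∂_2=25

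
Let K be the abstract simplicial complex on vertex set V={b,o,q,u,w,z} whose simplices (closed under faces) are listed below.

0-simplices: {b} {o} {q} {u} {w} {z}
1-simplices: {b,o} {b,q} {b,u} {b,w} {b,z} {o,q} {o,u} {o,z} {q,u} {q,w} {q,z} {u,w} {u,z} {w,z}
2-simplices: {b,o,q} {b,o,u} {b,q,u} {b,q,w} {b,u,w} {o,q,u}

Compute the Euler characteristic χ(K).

n_0=6 n_1=14 n_2=6
χ=+6−14+6=-2

χ(K)=-2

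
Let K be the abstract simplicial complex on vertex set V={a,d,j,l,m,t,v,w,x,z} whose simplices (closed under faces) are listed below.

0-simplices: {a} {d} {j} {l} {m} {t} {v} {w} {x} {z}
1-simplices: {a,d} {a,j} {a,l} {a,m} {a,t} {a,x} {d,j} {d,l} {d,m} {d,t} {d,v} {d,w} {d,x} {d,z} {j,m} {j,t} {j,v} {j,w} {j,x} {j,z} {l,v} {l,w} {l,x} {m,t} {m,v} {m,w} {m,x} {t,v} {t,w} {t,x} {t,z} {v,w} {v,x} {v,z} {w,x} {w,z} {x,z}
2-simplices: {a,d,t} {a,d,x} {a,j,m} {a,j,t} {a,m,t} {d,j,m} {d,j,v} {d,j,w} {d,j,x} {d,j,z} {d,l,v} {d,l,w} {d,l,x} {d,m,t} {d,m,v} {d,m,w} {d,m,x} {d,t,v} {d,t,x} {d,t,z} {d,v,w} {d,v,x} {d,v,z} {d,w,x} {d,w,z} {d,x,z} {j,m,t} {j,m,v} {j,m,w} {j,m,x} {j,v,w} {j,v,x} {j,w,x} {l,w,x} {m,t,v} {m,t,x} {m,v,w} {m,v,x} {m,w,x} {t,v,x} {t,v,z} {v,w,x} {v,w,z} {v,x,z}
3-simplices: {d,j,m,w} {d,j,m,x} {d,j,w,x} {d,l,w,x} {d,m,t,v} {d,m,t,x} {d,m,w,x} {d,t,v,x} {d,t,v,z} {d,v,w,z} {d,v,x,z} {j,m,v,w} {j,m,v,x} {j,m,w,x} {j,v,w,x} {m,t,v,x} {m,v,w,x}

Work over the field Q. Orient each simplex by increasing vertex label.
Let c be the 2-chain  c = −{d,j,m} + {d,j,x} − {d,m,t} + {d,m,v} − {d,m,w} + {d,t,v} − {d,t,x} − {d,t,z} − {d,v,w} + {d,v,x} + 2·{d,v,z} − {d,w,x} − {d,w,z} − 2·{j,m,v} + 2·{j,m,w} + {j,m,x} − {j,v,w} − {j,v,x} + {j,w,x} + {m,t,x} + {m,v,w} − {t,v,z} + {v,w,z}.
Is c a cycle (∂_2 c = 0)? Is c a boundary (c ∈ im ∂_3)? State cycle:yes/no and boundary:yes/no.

cycle:yes boundary:yes

n_0=10 n_1=37 n_2=44 n_3=17  [Q]
∂1: piv[ad,aj,al,am,at,ax,dv,dw,dz] rk=9  ker:dj,dl,dm,dt,dx,jm,jt,jv,jw,jx,jz,lv,lw,lx,mt,mv,mw,mx,tv,tw,tx,tz,vw,vx,vz,wx,wz,xz
∂2: piv[adt,adx,ajm,ajt,amt,djm,djv,djw,djx,djz,dlv,dlw,dlx,dmt,dmv,dmw,dmx,dtv,dtx,dtz,dvw,dvx,dvz,dwx,dwz,dxz] rk=26  ker:jmt,jmv,jmw,jmx,jvw,jvx,jwx,lwx,mtv,mtx,mvw,mvx,mwx,tvx,tvz,vwx,vwz,vxz
∂3: piv[djmw,djmx,djwx,dlwx,dmtv,dmtx,dmwx,dtvx,dtvz,dvwz,dvxz,jmvw,jmvx,jvwx,mtvx] rk=15  ker:jmwx,mvwx
∂2c = 0
c vs im∂3: reduces to 0 ⇒ boundary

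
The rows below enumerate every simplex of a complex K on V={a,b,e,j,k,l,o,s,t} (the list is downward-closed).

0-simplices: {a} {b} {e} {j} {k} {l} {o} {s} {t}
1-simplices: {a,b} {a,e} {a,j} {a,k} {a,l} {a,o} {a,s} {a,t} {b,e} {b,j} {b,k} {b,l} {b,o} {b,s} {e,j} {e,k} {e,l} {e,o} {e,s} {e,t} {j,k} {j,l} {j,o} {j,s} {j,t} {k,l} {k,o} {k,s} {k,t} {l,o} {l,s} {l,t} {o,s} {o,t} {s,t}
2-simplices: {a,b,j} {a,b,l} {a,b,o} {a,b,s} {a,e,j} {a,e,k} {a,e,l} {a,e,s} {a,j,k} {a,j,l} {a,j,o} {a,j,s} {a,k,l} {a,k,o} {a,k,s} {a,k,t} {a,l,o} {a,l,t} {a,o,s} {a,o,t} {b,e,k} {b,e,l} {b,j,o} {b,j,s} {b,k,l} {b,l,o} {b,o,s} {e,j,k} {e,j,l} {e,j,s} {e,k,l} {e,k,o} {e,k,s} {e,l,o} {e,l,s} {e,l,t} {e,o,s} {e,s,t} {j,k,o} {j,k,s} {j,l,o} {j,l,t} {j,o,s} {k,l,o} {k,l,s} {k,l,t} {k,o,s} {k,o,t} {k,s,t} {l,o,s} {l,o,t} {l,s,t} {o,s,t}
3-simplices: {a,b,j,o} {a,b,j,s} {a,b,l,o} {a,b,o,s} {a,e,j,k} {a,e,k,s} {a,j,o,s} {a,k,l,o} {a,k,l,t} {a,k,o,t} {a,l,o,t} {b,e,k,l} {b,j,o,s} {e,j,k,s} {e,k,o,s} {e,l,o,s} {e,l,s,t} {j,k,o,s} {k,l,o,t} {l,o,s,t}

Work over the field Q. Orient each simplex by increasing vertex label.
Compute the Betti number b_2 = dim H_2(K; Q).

n_0=9 n_1=35 n_2=53 n_3=20  [Q]
∂1: piv[ab,ae,aj,ak,al,ao,as,at] rk=8  ker:be,bj,bk,bl,bo,bs,ej,ek,el,eo,es,et,jk,jl,jo,js,jt,kl,ko,ks,kt,lo,ls,lt,os,ot,st
∂2: piv[abj,abl,abo,abs,aej,aek,ael,aes,ajk,ajl,ajo,ajs,akl,ako,aks,akt,alo,alt,aos,aot,bek,bel,eko,els,elt,est,jlt] rk=27  ker:bjo,bjs,bkl,blo,bos,ejk,ejl,ejs,ekl,eks,elo,eos,jko,jks,jlo,jos,klo,kls,klt,kos,kot,kst,los,lot,lst,ost
∂3: piv[abjo,abjs,ablo,abos,aejk,aeks,ajos,aklo,aklt,akot,alot,bekl,ejks,ekos,elos,elst,jkos,lost] rk=18  ker:bjos,klot
b_2=(53−27)−18=8

b_2=8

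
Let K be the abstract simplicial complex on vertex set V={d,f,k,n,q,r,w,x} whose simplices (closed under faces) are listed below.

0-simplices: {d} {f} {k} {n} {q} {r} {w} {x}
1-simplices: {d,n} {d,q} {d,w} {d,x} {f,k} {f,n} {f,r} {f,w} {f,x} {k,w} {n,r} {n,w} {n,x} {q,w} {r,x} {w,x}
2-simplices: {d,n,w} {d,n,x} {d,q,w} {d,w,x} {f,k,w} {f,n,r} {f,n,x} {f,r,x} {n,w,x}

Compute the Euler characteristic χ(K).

χ(K)=1

n_0=8 n_1=16 n_2=9
χ=+8−16+9=1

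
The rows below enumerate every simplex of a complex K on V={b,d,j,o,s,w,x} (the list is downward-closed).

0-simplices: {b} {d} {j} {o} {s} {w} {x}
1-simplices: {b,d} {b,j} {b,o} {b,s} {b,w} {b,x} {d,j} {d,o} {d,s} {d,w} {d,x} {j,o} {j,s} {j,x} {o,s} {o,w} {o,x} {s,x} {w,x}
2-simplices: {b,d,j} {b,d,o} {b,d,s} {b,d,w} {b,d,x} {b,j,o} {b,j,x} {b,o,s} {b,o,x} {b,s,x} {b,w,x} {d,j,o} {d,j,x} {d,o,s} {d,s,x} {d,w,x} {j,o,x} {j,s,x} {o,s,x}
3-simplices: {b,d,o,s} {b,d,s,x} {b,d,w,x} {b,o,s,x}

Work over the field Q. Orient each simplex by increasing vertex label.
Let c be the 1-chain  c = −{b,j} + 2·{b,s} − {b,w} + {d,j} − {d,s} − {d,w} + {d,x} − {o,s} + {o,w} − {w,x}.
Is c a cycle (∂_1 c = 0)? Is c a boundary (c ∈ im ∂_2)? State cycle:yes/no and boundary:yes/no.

cycle:yes boundary:no

n_0=7 n_1=19 n_2=19 n_3=4  [Q]
∂1: piv[bd,bj,bo,bs,bw,bx] rk=6  ker:dj,do,ds,dw,dx,jo,js,jx,os,ow,ox,sx,wx
∂2: piv[bdj,bdo,bds,bdw,bdx,bjo,bjx,bos,box,bsx,bwx,jsx] rk=12  ker:djo,djx,dos,dsx,dwx,jox,osx
∂3: piv[bdos,bdsx,bdwx,bosx] rk=4
∂1c = 0
c vs im∂2: residual ≠ 0 ⇒ not boundary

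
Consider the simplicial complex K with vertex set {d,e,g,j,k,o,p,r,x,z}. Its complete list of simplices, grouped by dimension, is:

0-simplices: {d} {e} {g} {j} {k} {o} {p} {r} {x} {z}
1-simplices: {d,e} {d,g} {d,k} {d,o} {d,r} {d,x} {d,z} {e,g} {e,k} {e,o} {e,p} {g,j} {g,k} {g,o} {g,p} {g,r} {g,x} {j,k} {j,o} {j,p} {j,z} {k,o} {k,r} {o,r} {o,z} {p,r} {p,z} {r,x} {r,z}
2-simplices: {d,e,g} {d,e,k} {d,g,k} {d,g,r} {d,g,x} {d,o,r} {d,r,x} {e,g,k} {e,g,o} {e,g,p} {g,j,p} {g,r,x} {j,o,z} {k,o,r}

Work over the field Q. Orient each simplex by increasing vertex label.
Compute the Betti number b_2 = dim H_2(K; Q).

n_0=10 n_1=29 n_2=14  [Q]
∂1: piv[de,dg,dk,do,dr,dx,dz,ep,gj] rk=9  ker:eg,ek,eo,gk,go,gp,gr,gx,jk,jo,jp,jz,ko,kr,or,oz,pr,pz,rx,rz
∂2: piv[deg,dek,dgk,dgr,dgx,dor,drx,ego,egp,gjp,joz,kor] rk=12  ker:egk,grx
b_2=(14−12)−0=2

b_2=2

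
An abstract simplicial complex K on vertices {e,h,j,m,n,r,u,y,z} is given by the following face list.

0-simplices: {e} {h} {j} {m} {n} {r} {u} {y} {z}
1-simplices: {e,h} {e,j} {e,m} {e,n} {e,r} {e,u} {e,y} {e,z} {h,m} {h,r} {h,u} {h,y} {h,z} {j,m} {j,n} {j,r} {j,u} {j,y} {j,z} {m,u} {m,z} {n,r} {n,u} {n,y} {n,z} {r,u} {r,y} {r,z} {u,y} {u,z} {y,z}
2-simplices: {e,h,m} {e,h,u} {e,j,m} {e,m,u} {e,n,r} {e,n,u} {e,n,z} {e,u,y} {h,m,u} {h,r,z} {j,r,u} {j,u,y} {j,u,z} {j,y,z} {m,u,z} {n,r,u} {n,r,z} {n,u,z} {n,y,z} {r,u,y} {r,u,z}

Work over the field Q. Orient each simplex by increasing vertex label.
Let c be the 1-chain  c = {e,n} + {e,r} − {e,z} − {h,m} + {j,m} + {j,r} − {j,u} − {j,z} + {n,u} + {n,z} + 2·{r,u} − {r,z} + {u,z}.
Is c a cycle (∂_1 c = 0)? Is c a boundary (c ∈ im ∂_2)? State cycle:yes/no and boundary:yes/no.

cycle:no boundary:no

n_0=9 n_1=31 n_2=21  [Q]
∂1: piv[eh,ej,em,en,er,eu,ey,ez] rk=8  ker:hm,hr,hu,hy,hz,jm,jn,jr,ju,jy,jz,mu,mz,nr,nu,ny,nz,ru,ry,rz,uy,uz,yz
∂2: piv[ehm,ehu,ejm,emu,enr,enu,enz,euy,hrz,jru,juy,juz,jyz,muz,nru,nrz,nuz,nyz,ruy] rk=19  ker:hmu,ruz
∂1c = −{e} + {h} − {n} + {r} + {u} − {z}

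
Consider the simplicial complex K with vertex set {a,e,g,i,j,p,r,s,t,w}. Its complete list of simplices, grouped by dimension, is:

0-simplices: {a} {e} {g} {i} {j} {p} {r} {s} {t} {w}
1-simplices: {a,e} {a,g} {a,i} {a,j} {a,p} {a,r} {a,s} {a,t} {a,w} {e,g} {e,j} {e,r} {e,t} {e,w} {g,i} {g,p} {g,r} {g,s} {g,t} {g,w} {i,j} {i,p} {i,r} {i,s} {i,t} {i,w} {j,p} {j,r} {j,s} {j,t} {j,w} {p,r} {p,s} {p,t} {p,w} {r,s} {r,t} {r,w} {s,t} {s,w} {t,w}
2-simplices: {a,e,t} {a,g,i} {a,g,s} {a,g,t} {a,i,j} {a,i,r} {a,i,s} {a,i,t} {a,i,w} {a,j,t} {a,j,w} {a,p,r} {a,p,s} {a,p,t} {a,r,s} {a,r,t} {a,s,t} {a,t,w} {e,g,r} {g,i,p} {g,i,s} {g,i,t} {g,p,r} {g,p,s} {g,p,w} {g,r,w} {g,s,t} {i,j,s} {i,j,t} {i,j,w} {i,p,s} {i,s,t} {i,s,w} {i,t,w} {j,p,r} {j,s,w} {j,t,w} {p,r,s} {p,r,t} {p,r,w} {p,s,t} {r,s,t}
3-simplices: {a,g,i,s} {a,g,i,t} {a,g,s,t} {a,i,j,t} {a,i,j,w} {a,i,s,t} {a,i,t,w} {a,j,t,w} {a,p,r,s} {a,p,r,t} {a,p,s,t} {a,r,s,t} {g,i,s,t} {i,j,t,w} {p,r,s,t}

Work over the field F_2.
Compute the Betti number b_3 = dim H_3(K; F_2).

n_0=10 n_1=41 n_2=42 n_3=15  [Z2]
∂1: piv[ae,ag,ai,aj,ap,ar,as,at,aw] rk=9  ker:eg,ej,er,et,ew,gi,gp,gr,gs,gt,gw,ij,ip,ir,is,it,iw,jp,jr,js,jt,jw,pr,ps,pt,pw,rs,rt,rw,st,sw,tw
∂2: piv[aet,agi,ags,agt,aij,air,ais,ait,aiw,ajt,ajw,apr,aps,apt,ars,art,ast,atw,egr,gip,gpr,gps,gpw,grw,ijs,isw,jpr] rk=27  ker:gis,git,gst,ijt,ijw,ips,ist,itw,jsw,jtw,prs,prt,prw,pst,rst
∂3: piv[agis,agit,agst,aijt,aijw,aist,aitw,ajtw,aprs,aprt,apst,arst] rk=12  ker:gist,ijtw,prst
b_3=(15−12)−0=3

b_3=3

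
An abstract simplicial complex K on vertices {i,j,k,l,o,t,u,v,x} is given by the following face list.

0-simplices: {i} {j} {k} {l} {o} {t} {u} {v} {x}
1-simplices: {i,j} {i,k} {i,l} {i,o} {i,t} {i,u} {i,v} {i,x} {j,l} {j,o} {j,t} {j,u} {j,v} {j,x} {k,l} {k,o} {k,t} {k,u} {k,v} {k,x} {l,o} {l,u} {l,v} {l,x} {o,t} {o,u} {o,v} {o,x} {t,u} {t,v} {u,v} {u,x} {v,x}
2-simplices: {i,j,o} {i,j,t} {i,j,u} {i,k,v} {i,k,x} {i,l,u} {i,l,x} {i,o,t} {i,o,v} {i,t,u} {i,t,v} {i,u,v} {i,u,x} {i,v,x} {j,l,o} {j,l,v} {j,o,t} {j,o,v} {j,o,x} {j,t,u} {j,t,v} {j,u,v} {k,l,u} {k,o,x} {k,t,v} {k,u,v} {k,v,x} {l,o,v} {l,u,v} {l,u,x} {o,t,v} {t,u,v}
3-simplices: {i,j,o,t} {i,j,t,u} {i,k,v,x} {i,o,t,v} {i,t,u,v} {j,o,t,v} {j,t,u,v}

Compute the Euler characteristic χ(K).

n_0=9 n_1=33 n_2=32 n_3=7
χ=+9−33+32−7=1

χ(K)=1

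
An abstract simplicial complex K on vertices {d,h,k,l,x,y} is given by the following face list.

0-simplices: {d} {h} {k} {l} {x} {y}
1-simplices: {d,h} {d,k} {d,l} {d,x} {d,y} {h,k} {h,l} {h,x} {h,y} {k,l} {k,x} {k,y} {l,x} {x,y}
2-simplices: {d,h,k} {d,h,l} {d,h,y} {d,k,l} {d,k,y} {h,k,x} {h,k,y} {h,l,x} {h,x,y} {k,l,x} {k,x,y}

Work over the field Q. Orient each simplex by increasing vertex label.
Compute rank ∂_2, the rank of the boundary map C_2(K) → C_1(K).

rank∂_2=8

n_0=6 n_1=14 n_2=11  [Q]
∂1: piv[dh,dk,dl,dx,dy] rk=5  ker:hk,hl,hx,hy,kl,kx,ky,lx,xy
∂2: piv[dhk,dhl,dhy,dkl,dky,hkx,hlx,hxy] rk=8  ker:hky,klx,kxy
rk∂_2=8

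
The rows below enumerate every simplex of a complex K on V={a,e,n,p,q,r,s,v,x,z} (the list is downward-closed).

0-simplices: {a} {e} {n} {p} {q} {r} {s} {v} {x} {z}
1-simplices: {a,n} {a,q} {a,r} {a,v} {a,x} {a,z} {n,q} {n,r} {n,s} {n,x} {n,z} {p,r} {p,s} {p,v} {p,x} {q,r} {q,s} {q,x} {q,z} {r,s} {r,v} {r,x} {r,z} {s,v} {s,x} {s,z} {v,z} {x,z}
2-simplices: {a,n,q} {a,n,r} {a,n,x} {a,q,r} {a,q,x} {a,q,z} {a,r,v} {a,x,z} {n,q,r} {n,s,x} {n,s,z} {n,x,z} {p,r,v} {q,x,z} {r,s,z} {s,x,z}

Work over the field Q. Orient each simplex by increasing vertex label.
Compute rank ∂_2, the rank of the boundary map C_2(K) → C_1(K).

rank∂_2=13

n_0=10 n_1=28 n_2=16  [Q]
∂1: piv[an,aq,ar,av,ax,az,ns,pr] rk=8  ker:nq,nr,nx,nz,ps,pv,px,qr,qs,qx,qz,rs,rv,rx,rz,sv,sx,sz,vz,xz
∂2: piv[anq,anr,anx,aqr,aqx,aqz,arv,axz,nsx,nsz,nxz,prv,rsz] rk=13  ker:nqr,qxz,sxz
rk∂_2=13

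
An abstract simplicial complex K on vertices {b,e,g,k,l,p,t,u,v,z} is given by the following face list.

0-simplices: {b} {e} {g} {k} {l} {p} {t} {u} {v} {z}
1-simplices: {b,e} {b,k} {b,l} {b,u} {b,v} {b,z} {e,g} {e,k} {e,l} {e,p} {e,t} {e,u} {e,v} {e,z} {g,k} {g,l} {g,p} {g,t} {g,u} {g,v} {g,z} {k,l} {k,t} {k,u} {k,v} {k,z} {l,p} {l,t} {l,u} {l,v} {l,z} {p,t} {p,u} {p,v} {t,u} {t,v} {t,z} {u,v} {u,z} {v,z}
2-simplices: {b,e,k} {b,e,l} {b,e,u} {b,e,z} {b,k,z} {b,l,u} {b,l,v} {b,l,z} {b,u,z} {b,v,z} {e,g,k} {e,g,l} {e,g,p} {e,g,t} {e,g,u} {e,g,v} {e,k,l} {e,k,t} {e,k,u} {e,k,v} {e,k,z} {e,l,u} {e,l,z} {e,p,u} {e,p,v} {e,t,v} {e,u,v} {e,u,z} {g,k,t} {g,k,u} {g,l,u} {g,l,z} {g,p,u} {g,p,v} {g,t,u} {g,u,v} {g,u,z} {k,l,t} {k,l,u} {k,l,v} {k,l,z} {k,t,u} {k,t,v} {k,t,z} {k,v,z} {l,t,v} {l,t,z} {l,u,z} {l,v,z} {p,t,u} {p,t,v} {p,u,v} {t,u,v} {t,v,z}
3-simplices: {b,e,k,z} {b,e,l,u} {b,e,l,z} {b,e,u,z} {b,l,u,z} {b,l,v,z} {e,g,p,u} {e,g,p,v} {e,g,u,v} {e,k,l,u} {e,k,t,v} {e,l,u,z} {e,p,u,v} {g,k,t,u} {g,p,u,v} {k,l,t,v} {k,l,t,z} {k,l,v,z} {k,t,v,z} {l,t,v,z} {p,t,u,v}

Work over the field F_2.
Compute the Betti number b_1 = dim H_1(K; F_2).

b_1=1

n_0=10 n_1=40 n_2=54 n_3=21  [Z2]
∂1: piv[be,bk,bl,bu,bv,bz,eg,ep,et] rk=9  ker:ek,el,eu,ev,ez,gk,gl,gp,gt,gu,gv,gz,kl,kt,ku,kv,kz,lp,lt,lu,lv,lz,pt,pu,pv,tu,tv,tz,uv,uz,vz
∂2: piv[bek,bel,beu,bez,bkz,blu,blv,blz,buz,bvz,egk,egl,egp,egt,egu,egv,ekl,ekt,eku,ekv,epu,epv,etv,euv,glz,gtu,klt,klv,ktz,ptu] rk=30  ker:ekz,elu,elz,euz,gkt,gku,glu,gpu,gpv,guv,guz,klu,klz,ktu,ktv,kvz,ltv,ltz,luz,lvz,ptv,puv,tuv,tvz
∂3: piv[bekz,belu,belz,beuz,bluz,blvz,egpu,egpv,eguv,eklu,ektv,epuv,gktu,kltv,kltz,klvz,ktvz,ptuv] rk=18  ker:eluz,gpuv,ltvz
b_1=(40−9)−30=1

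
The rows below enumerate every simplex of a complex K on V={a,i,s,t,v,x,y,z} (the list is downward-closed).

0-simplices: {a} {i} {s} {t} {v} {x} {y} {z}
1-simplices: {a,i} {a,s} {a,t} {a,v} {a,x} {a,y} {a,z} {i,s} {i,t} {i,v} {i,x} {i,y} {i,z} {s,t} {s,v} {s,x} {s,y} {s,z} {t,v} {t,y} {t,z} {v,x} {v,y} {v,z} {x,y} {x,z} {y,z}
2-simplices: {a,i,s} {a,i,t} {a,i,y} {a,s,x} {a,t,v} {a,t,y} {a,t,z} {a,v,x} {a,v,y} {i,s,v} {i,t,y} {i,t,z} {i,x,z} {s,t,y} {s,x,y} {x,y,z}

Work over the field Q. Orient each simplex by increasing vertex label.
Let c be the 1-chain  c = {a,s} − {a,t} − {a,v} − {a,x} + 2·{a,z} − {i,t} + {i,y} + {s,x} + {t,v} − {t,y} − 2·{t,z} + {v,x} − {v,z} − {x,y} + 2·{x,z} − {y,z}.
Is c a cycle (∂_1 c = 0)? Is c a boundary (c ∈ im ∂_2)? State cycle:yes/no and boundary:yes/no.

cycle:yes boundary:no

n_0=8 n_1=27 n_2=16  [Q]
∂1: piv[ai,as,at,av,ax,ay,az] rk=7  ker:is,it,iv,ix,iy,iz,st,sv,sx,sy,sz,tv,ty,tz,vx,vy,vz,xy,xz,yz
∂2: piv[ais,ait,aiy,asx,atv,aty,atz,avx,avy,isv,itz,ixz,sty,sxy,xyz] rk=15  ker:ity
∂1c = 0
c vs im∂2: residual ≠ 0 ⇒ not boundary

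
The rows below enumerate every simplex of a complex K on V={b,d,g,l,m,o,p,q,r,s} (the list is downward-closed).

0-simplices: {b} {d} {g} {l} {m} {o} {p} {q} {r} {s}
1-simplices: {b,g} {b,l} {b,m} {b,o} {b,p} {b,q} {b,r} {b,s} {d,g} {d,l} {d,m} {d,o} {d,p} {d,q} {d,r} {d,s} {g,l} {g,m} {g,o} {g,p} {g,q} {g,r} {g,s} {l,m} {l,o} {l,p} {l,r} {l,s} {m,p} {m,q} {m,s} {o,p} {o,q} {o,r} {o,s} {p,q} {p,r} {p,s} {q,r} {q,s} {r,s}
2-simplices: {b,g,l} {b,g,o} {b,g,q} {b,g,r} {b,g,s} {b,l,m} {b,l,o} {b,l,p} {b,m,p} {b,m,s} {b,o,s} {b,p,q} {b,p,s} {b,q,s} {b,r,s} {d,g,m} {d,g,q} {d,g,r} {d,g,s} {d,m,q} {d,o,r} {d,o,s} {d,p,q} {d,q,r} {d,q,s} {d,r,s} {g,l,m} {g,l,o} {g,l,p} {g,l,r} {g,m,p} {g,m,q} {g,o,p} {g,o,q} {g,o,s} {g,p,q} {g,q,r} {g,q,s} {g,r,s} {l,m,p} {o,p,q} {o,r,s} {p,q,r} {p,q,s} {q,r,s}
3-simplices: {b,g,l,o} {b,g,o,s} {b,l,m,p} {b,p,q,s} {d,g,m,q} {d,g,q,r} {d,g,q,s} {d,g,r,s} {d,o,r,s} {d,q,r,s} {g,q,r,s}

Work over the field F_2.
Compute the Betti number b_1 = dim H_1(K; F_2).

b_1=2

n_0=10 n_1=41 n_2=45 n_3=11  [Z2]
∂1: piv[bg,bl,bm,bo,bp,bq,br,bs,dg] rk=9  ker:dl,dm,do,dp,dq,dr,ds,gl,gm,go,gp,gq,gr,gs,lm,lo,lp,lr,ls,mp,mq,ms,op,oq,or,os,pq,pr,ps,qr,qs,rs
∂2: piv[bgl,bgo,bgq,bgr,bgs,blm,blo,blp,bmp,bms,bos,bpq,bps,bqs,brs,dgm,dgq,dgr,dgs,dmq,dor,dos,dpq,dqr,glm,glp,glr,gop,goq,pqr] rk=30  ker:dqs,drs,glo,gmp,gmq,gos,gpq,gqr,gqs,grs,lmp,opq,ors,pqs,qrs
∂3: piv[bglo,bgos,blmp,bpqs,dgmq,dgqr,dgqs,dgrs,dors,dqrs] rk=10  ker:gqrs
b_1=(41−9)−30=2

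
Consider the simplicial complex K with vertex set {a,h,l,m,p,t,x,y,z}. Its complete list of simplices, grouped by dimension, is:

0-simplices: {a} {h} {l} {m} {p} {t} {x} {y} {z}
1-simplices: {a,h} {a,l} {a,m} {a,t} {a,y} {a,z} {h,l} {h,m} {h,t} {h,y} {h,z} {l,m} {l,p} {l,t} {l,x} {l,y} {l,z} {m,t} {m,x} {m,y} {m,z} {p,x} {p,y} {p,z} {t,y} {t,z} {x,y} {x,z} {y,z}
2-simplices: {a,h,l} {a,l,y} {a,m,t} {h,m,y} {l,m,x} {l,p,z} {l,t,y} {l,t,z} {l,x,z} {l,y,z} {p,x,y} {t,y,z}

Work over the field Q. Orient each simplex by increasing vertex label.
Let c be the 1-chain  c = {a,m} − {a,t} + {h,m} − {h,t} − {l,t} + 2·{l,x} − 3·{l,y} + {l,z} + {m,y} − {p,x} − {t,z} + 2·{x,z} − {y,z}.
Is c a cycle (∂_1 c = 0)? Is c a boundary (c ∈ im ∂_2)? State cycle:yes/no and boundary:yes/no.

cycle:no boundary:no

n_0=9 n_1=29 n_2=12  [Q]
∂1: piv[ah,al,am,at,ay,az,lp,lx] rk=8  ker:hl,hm,ht,hy,hz,lm,lt,ly,lz,mt,mx,my,mz,px,py,pz,ty,tz,xy,xz,yz
∂2: piv[ahl,aly,amt,hmy,lmx,lpz,lty,ltz,lxz,lyz,pxy] rk=11  ker:tyz
∂1c = {l} + {m} + {p} − 2·{t} − {x} − {y} + {z}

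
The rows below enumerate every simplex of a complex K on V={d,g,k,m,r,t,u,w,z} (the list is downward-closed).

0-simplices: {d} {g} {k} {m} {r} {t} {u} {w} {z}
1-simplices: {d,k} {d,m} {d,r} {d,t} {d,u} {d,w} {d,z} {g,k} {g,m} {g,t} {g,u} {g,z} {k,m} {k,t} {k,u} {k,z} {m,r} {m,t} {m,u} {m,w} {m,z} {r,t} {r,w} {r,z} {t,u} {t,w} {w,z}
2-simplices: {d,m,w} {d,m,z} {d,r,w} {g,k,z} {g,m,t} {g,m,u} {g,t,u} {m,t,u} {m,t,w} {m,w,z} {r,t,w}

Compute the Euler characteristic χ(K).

n_0=9 n_1=27 n_2=11
χ=+9−27+11=-7

χ(K)=-7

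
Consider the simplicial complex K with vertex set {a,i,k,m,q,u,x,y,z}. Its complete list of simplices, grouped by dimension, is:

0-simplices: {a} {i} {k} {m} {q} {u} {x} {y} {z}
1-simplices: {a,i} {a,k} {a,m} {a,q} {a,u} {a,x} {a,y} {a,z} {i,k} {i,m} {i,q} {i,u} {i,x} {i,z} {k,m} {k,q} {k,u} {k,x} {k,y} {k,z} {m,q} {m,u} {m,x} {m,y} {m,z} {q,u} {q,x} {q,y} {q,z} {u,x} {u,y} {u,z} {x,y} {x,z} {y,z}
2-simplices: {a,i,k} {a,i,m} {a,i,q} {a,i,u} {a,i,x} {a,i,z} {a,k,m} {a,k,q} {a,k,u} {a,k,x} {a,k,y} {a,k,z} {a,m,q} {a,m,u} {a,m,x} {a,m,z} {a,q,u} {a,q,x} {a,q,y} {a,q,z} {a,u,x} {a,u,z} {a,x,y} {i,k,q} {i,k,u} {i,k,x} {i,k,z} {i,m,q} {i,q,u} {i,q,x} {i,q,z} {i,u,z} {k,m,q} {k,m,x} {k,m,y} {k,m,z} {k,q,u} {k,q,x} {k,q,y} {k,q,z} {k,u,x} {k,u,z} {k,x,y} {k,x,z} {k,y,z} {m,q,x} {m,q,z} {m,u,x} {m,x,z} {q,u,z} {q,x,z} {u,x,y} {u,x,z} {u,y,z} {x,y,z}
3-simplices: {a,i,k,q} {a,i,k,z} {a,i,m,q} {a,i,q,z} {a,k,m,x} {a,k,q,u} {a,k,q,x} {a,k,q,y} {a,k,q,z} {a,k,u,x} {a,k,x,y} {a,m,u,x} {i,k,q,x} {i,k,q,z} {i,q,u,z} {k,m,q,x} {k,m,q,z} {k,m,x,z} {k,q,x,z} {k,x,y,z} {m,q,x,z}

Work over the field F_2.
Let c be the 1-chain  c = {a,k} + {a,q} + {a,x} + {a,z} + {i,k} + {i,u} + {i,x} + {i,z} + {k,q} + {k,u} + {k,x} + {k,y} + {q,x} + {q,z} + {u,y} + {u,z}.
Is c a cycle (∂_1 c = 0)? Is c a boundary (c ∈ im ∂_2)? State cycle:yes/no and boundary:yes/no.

cycle:yes boundary:yes

n_0=9 n_1=35 n_2=55 n_3=21  [Z2]
∂1: piv[ai,ak,am,aq,au,ax,ay,az] rk=8  ker:ik,im,iq,iu,ix,iz,km,kq,ku,kx,ky,kz,mq,mu,mx,my,mz,qu,qx,qy,qz,ux,uy,uz,xy,xz,yz
∂2: piv[aik,aim,aiq,aiu,aix,aiz,akm,akq,aku,akx,aky,akz,amq,amu,amx,amz,aqu,aqx,aqy,aqz,aux,auz,axy,kmy,kxz,kyz,uxy] rk=27  ker:ikq,iku,ikx,ikz,imq,iqu,iqx,iqz,iuz,kmq,kmx,kmz,kqu,kqx,kqy,kqz,kux,kuz,kxy,mqx,mqz,mux,mxz,quz,qxz,uxz,uyz,xyz
∂3: piv[aikq,aikz,aimq,aiqz,akmx,akqu,akqx,akqy,akqz,akux,akxy,amux,ikqx,iquz,kmqx,kmqz,kmxz,kqxz,kxyz] rk=19  ker:ikqz,mqxz
∂1c = 0
c vs im∂2: reduces to 0 ⇒ boundary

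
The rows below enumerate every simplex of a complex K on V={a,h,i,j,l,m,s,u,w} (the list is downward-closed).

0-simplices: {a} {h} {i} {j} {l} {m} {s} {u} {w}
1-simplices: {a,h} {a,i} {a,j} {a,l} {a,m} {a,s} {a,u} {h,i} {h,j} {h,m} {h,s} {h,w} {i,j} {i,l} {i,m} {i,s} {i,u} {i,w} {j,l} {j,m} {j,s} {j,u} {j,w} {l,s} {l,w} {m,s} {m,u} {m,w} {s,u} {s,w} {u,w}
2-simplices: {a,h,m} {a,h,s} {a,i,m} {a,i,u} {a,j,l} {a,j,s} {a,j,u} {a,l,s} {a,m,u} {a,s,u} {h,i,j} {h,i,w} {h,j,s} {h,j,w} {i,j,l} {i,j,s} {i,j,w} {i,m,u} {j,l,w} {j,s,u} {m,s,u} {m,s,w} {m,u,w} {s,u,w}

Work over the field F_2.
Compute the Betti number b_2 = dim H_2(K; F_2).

b_2=4

n_0=9 n_1=31 n_2=24  [Z2]
∂1: piv[ah,ai,aj,al,am,as,au,hw] rk=8  ker:hi,hj,hm,hs,ij,il,im,is,iu,iw,jl,jm,js,ju,jw,ls,lw,ms,mu,mw,su,sw,uw
∂2: piv[ahm,ahs,aim,aiu,ajl,ajs,aju,als,amu,asu,hij,hiw,hjs,hjw,ijl,ijs,jlw,msu,msw,muw] rk=20  ker:ijw,imu,jsu,suw
b_2=(24−20)−0=4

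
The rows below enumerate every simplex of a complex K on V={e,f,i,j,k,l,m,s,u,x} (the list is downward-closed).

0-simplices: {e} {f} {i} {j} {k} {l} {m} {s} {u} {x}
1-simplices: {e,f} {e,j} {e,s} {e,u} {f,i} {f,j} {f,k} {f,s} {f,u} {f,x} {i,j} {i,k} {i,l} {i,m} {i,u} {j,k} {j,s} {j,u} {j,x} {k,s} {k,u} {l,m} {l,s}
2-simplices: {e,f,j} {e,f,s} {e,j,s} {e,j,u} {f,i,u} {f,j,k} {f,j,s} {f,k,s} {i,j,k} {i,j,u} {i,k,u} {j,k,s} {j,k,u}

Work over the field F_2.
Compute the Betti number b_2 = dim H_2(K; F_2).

n_0=10 n_1=23 n_2=13  [Z2]
∂1: piv[ef,ej,es,eu,fi,fk,fx,il,im] rk=9  ker:fj,fs,fu,ij,ik,iu,jk,js,ju,jx,ks,ku,lm,ls
∂2: piv[efj,efs,ejs,eju,fiu,fjk,fks,ijk,iju,iku] rk=10  ker:fjs,jks,jku
b_2=(13−10)−0=3

b_2=3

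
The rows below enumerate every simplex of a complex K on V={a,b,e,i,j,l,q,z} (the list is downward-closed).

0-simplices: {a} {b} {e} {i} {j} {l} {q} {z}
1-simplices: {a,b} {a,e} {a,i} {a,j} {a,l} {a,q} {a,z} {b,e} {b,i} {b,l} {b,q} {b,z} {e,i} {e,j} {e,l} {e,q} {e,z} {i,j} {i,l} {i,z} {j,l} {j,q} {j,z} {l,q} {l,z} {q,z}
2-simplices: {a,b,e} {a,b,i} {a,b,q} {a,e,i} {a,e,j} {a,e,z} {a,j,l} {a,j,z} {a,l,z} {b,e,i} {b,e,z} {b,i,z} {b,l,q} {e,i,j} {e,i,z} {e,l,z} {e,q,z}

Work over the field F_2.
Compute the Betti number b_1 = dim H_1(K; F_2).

b_1=4

n_0=8 n_1=26 n_2=17  [Z2]
∂1: piv[ab,ae,ai,aj,al,aq,az] rk=7  ker:be,bi,bl,bq,bz,ei,ej,el,eq,ez,ij,il,iz,jl,jq,jz,lq,lz,qz
∂2: piv[abe,abi,abq,aei,aej,aez,ajl,ajz,alz,bez,biz,blq,eij,elz,eqz] rk=15  ker:bei,eiz
b_1=(26−7)−15=4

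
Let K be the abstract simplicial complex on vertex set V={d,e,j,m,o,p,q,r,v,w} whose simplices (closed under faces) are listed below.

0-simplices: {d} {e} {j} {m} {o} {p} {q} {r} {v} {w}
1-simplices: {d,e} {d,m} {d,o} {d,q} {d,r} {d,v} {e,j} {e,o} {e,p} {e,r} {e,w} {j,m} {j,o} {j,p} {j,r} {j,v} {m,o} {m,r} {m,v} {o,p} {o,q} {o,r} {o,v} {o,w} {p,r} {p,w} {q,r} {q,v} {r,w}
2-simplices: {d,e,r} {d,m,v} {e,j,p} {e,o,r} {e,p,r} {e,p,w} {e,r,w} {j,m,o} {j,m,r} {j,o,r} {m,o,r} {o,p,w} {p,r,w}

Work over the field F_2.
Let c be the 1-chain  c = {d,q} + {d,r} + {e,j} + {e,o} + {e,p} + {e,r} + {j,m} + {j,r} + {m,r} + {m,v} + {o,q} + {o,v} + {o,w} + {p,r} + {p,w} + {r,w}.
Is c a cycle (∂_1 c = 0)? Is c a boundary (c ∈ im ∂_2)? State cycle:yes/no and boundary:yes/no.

n_0=10 n_1=29 n_2=13  [Z2]
∂1: piv[de,dm,do,dq,dr,dv,ej,ep,ew] rk=9  ker:eo,er,jm,jo,jp,jr,jv,mo,mr,mv,op,oq,or,ov,ow,pr,pw,qr,qv,rw
∂2: piv[der,dmv,ejp,eor,epr,epw,erw,jmo,jmr,jor,opw] rk=11  ker:mor,prw
∂1c = {j} + {m} + {p} + {w}

cycle:no boundary:no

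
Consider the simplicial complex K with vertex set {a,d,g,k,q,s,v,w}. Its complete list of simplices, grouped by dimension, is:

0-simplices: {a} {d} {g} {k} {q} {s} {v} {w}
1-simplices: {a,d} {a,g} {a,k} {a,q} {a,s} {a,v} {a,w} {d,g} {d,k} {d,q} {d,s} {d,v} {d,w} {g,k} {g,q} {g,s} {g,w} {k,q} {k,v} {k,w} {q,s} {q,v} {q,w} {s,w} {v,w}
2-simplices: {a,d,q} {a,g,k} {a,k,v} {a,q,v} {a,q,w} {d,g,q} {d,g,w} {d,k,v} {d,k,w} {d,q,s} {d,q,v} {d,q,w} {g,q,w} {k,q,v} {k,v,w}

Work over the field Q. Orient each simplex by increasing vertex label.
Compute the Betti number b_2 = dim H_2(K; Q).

b_2=1

n_0=8 n_1=25 n_2=15  [Q]
∂1: piv[ad,ag,ak,aq,as,av,aw] rk=7  ker:dg,dk,dq,ds,dv,dw,gk,gq,gs,gw,kq,kv,kw,qs,qv,qw,sw,vw
∂2: piv[adq,agk,akv,aqv,aqw,dgq,dgw,dkv,dkw,dqs,dqv,dqw,kqv,kvw] rk=14  ker:gqw
b_2=(15−14)−0=1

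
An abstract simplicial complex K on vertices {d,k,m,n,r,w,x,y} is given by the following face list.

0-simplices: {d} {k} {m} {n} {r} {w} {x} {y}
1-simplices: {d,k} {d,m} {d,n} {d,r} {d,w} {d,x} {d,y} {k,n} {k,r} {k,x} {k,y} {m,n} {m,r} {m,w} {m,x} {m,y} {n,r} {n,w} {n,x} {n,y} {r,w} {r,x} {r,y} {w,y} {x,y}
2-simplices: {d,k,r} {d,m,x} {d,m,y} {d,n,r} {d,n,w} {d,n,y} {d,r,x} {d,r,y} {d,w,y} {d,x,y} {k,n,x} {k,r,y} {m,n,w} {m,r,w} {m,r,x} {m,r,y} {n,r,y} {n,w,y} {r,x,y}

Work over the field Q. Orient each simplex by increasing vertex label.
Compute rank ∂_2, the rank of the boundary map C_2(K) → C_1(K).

rank∂_2=15

n_0=8 n_1=25 n_2=19  [Q]
∂1: piv[dk,dm,dn,dr,dw,dx,dy] rk=7  ker:kn,kr,kx,ky,mn,mr,mw,mx,my,nr,nw,nx,ny,rw,rx,ry,wy,xy
∂2: piv[dkr,dmx,dmy,dnr,dnw,dny,drx,dry,dwy,dxy,knx,kry,mnw,mrw,mrx] rk=15  ker:mry,nry,nwy,rxy
rk∂_2=15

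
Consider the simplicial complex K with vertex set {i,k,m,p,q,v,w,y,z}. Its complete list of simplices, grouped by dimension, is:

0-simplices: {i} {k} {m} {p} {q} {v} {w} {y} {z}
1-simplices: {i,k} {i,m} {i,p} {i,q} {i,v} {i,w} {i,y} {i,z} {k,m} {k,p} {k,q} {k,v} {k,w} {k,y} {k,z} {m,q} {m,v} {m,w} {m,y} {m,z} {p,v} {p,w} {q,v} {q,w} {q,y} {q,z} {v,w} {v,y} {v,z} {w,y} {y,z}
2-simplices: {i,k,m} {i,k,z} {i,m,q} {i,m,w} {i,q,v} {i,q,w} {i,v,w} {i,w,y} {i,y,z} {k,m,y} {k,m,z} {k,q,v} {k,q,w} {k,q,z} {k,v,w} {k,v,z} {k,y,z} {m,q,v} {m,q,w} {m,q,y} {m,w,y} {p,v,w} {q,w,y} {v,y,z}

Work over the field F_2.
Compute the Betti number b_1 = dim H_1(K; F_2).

n_0=9 n_1=31 n_2=24  [Z2]
∂1: piv[ik,im,ip,iq,iv,iw,iy,iz] rk=8  ker:km,kp,kq,kv,kw,ky,kz,mq,mv,mw,my,mz,pv,pw,qv,qw,qy,qz,vw,vy,vz,wy,yz
∂2: piv[ikm,ikz,imq,imw,iqv,iqw,ivw,iwy,iyz,kmy,kmz,kqv,kqw,kqz,kvz,kyz,mqv,mqy,pvw,vyz] rk=20  ker:kvw,mqw,mwy,qwy
b_1=(31−8)−20=3

b_1=3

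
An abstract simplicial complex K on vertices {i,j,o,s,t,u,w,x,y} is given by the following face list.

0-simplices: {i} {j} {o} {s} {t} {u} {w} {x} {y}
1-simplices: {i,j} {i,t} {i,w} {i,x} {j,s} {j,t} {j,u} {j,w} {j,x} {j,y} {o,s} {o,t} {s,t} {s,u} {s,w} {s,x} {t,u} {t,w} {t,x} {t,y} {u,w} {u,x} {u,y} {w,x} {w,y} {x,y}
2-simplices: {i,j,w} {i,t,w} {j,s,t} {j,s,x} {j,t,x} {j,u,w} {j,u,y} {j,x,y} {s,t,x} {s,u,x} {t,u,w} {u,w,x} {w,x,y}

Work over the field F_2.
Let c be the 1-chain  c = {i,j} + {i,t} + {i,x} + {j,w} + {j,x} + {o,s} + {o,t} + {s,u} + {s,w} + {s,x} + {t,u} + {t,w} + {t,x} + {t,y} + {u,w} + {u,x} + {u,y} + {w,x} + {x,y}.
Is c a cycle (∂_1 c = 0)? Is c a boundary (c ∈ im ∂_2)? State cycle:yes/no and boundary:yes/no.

cycle:no boundary:no

n_0=9 n_1=26 n_2=13  [Z2]
∂1: piv[ij,it,iw,ix,js,ju,jy,os] rk=8  ker:jt,jw,jx,ot,st,su,sw,sx,tu,tw,tx,ty,uw,ux,uy,wx,wy,xy
∂2: piv[ijw,itw,jst,jsx,jtx,juw,juy,jxy,sux,tuw,uwx,wxy] rk=12  ker:stx
∂1c = {i} + {j} + {u} + {w} + {x} + {y}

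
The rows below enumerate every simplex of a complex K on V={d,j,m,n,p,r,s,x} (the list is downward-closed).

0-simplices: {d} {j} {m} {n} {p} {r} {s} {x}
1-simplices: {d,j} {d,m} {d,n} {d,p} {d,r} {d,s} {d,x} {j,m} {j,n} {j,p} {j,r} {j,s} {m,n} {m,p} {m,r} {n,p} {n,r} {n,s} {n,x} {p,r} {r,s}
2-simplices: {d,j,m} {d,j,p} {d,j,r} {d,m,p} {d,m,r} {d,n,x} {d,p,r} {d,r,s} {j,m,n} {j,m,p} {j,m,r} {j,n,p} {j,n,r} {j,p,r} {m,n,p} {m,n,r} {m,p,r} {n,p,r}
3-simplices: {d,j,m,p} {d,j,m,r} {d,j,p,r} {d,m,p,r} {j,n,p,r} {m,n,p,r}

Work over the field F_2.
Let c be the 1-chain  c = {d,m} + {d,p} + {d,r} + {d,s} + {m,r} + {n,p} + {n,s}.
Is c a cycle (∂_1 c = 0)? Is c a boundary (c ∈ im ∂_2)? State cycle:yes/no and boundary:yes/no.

n_0=8 n_1=21 n_2=18 n_3=6  [Z2]
∂1: piv[dj,dm,dn,dp,dr,ds,dx] rk=7  ker:jm,jn,jp,jr,js,mn,mp,mr,np,nr,ns,nx,pr,rs
∂2: piv[djm,djp,djr,dmp,dmr,dnx,dpr,drs,jmn,jnp,jnr] rk=11  ker:jmp,jmr,jpr,mnp,mnr,mpr,npr
∂3: piv[djmp,djmr,djpr,dmpr,jnpr,mnpr] rk=6
∂1c = 0
c vs im∂2: residual ≠ 0 ⇒ not boundary

cycle:yes boundary:no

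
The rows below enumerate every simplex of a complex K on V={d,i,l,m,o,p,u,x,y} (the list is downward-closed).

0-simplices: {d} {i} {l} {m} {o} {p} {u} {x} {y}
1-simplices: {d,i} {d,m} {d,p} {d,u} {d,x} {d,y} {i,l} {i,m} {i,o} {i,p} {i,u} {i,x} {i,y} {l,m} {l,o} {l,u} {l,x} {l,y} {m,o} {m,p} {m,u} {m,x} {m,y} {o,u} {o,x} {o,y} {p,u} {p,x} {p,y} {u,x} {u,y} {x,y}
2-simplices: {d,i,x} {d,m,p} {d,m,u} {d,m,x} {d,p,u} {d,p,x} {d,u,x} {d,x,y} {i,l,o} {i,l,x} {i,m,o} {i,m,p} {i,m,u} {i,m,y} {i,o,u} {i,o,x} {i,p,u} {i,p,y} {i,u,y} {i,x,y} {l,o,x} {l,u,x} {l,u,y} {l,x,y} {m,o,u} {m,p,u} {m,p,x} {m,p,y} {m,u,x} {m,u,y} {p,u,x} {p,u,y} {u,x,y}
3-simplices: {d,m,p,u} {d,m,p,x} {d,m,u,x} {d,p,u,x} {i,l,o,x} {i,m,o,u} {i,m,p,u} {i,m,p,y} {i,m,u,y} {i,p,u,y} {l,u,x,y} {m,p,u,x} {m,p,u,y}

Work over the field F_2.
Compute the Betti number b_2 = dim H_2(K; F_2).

b_2=0

n_0=9 n_1=32 n_2=33 n_3=13  [Z2]
∂1: piv[di,dm,dp,du,dx,dy,il,io] rk=8  ker:im,ip,iu,ix,iy,lm,lo,lu,lx,ly,mo,mp,mu,mx,my,ou,ox,oy,pu,px,py,ux,uy,xy
∂2: piv[dix,dmp,dmu,dmx,dpu,dpx,dux,dxy,ilo,ilx,imo,imp,imu,imy,iou,iox,ipy,iuy,ixy,lux,luy,lxy] rk=22  ker:ipu,lox,mou,mpu,mpx,mpy,mux,muy,pux,puy,uxy
∂3: piv[dmpu,dmpx,dmux,dpux,ilox,imou,impu,impy,imuy,ipuy,luxy] rk=11  ker:mpux,mpuy
b_2=(33−22)−11=0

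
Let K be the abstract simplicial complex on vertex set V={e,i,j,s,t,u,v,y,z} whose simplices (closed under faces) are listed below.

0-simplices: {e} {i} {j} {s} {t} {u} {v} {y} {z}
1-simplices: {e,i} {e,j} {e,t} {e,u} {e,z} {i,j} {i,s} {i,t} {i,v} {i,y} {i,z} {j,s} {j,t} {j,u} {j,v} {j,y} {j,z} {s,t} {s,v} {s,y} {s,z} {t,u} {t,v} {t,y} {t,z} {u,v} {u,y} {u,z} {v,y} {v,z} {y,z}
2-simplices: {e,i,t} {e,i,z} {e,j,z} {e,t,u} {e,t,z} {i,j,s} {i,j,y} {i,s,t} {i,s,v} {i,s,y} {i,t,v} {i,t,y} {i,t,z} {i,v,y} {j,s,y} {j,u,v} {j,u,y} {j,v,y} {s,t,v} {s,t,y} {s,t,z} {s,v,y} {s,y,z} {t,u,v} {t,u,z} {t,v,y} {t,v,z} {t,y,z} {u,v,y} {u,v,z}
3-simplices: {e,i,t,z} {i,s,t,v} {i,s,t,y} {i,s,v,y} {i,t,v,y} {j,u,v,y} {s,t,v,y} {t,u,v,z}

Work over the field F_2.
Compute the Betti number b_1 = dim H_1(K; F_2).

n_0=9 n_1=31 n_2=30 n_3=8  [Z2]
∂1: piv[ei,ej,et,eu,ez,is,iv,iy] rk=8  ker:ij,it,iz,js,jt,ju,jv,jy,jz,st,sv,sy,sz,tu,tv,ty,tz,uv,uy,uz,vy,vz,yz
∂2: piv[eit,eiz,ejz,etu,etz,ijs,ijy,ist,isv,isy,itv,ity,ivy,juv,juy,jvy,stz,syz,tuv,tuz,tvz] rk=21  ker:itz,jsy,stv,sty,svy,tvy,tyz,uvy,uvz
∂3: piv[eitz,istv,isty,isvy,itvy,juvy,tuvz] rk=7  ker:stvy
b_1=(31−8)−21=2

b_1=2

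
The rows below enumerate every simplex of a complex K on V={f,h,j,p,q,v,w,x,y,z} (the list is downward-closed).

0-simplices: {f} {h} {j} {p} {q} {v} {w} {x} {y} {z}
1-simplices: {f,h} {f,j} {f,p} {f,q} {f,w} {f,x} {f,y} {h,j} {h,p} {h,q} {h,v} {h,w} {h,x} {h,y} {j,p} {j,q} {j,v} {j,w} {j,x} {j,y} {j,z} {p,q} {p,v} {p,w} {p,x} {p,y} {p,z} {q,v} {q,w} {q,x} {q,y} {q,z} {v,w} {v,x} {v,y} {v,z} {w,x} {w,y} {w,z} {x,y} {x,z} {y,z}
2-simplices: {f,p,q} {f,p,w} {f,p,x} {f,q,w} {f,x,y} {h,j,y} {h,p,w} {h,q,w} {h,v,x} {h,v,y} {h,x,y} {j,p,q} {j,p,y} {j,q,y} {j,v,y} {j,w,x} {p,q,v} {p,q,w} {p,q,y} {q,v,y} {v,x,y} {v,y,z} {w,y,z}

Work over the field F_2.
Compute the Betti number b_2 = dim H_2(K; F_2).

b_2=3

n_0=10 n_1=42 n_2=23  [Z2]
∂1: piv[fh,fj,fp,fq,fw,fx,fy,hv,jz] rk=9  ker:hj,hp,hq,hw,hx,hy,jp,jq,jv,jw,jx,jy,pq,pv,pw,px,py,pz,qv,qw,qx,qy,qz,vw,vx,vy,vz,wx,wy,wz,xy,xz,yz
∂2: piv[fpq,fpw,fpx,fqw,fxy,hjy,hpw,hqw,hvx,hvy,hxy,jpq,jpy,jqy,jvy,jwx,pqv,qvy,vyz,wyz] rk=20  ker:pqw,pqy,vxy
b_2=(23−20)−0=3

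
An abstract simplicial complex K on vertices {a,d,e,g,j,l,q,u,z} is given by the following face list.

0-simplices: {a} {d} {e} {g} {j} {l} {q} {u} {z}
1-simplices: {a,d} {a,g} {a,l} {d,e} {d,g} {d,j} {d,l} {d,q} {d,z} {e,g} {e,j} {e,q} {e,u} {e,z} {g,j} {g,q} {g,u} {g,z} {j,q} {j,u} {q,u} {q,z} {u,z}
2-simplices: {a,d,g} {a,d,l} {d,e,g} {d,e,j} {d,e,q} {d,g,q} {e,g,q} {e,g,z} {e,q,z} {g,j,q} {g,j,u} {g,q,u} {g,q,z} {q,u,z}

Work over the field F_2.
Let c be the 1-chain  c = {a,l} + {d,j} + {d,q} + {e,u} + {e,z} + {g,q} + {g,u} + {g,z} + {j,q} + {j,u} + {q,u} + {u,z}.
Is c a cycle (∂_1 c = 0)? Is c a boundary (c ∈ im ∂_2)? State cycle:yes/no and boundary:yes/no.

cycle:no boundary:no

n_0=9 n_1=23 n_2=14  [Z2]
∂1: piv[ad,ag,al,de,dj,dq,dz,eu] rk=8  ker:dg,dl,eg,ej,eq,ez,gj,gq,gu,gz,jq,ju,qu,qz,uz
∂2: piv[adg,adl,deg,dej,deq,dgq,egz,eqz,gjq,gju,gqu,quz] rk=12  ker:egq,gqz
∂1c = {a} + {g} + {j} + {l} + {u} + {z}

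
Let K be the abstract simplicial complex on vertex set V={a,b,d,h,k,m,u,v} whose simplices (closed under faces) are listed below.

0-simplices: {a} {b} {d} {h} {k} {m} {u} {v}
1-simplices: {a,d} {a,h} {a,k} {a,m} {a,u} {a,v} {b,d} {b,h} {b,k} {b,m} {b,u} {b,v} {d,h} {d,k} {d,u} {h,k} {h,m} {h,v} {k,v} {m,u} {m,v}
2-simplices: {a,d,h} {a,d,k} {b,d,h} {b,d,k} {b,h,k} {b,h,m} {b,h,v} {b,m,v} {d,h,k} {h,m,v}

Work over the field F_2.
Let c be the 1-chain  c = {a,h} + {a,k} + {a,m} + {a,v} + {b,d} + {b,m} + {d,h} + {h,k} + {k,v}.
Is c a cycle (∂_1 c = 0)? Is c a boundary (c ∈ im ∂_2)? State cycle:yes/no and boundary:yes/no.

n_0=8 n_1=21 n_2=10  [Z2]
∂1: piv[ad,ah,ak,am,au,av,bd] rk=7  ker:bh,bk,bm,bu,bv,dh,dk,du,hk,hm,hv,kv,mu,mv
∂2: piv[adh,adk,bdh,bdk,bhk,bhm,bhv,bmv] rk=8  ker:dhk,hmv
∂1c = {h} + {k}

cycle:no boundary:no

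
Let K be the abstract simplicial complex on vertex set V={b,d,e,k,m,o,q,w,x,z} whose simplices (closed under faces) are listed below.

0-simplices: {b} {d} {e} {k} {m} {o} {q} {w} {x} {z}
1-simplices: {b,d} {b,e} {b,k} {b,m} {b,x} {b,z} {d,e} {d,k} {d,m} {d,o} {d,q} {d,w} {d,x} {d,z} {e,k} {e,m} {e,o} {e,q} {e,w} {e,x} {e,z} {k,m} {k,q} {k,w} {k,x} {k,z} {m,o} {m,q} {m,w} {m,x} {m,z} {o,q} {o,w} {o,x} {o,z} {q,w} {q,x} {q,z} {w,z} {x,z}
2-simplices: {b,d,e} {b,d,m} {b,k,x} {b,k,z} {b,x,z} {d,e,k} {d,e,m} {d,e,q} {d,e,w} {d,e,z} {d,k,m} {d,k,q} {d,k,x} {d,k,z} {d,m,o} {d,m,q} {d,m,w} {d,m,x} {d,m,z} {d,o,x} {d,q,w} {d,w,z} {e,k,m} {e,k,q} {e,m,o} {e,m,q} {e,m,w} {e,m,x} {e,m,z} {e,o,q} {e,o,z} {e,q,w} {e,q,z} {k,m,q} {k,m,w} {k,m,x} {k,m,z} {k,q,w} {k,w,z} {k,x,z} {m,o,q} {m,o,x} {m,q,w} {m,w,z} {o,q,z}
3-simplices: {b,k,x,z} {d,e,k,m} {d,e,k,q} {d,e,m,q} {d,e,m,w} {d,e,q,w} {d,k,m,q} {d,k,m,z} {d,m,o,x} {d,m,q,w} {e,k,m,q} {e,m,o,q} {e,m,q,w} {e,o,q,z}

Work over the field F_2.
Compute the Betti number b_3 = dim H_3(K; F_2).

b_3=2

n_0=10 n_1=40 n_2=45 n_3=14  [Z2]
∂1: piv[bd,be,bk,bm,bx,bz,do,dq,dw] rk=9  ker:de,dk,dm,dx,dz,ek,em,eo,eq,ew,ex,ez,km,kq,kw,kx,kz,mo,mq,mw,mx,mz,oq,ow,ox,oz,qw,qx,qz,wz,xz
∂2: piv[bde,bdm,bkx,bkz,bxz,dek,dem,deq,dew,dez,dkm,dkq,dkx,dkz,dmo,dmq,dmw,dmx,dmz,dox,dqw,dwz,emo,emx,eoq,eoz,eqz,kmw] rk=28  ker:ekm,ekq,emq,emw,emz,eqw,kmq,kmx,kmz,kqw,kwz,kxz,moq,mox,mqw,mwz,oqz
∂3: piv[bkxz,dekm,dekq,demq,demw,deqw,dkmq,dkmz,dmox,dmqw,emoq,eoqz] rk=12  ker:ekmq,emqw
b_3=(14−12)−0=2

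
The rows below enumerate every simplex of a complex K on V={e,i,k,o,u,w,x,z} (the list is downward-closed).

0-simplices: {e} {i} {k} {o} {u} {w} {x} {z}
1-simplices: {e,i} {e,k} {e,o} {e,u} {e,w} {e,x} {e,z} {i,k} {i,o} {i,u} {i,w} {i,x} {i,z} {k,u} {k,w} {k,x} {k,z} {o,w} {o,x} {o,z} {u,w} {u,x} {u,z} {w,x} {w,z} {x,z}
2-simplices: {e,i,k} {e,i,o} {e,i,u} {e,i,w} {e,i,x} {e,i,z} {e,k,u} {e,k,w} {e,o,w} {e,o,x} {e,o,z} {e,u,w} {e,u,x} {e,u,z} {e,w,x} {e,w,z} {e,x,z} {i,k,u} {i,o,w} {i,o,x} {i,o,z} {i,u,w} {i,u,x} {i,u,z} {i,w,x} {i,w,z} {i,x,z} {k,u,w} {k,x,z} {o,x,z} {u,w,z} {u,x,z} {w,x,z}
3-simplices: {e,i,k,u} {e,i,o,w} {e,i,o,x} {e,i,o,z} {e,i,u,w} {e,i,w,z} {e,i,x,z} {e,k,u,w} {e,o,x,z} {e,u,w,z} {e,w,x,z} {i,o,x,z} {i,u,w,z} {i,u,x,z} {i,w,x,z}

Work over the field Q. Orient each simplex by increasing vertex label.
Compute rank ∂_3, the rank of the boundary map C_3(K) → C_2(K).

rank∂_3=14

n_0=8 n_1=26 n_2=33 n_3=15  [Q]
∂1: piv[ei,ek,eo,eu,ew,ex,ez] rk=7  ker:ik,io,iu,iw,ix,iz,ku,kw,kx,kz,ow,ox,oz,uw,ux,uz,wx,wz,xz
∂2: piv[eik,eio,eiu,eiw,eix,eiz,eku,ekw,eow,eox,eoz,euw,eux,euz,ewx,ewz,exz,kxz] rk=18  ker:iku,iow,iox,ioz,iuw,iux,iuz,iwx,iwz,ixz,kuw,oxz,uwz,uxz,wxz
∂3: piv[eiku,eiow,eiox,eioz,eiuw,eiwz,eixz,ekuw,eoxz,euwz,ewxz,iuwz,iuxz,iwxz] rk=14  ker:ioxz
rk∂_3=14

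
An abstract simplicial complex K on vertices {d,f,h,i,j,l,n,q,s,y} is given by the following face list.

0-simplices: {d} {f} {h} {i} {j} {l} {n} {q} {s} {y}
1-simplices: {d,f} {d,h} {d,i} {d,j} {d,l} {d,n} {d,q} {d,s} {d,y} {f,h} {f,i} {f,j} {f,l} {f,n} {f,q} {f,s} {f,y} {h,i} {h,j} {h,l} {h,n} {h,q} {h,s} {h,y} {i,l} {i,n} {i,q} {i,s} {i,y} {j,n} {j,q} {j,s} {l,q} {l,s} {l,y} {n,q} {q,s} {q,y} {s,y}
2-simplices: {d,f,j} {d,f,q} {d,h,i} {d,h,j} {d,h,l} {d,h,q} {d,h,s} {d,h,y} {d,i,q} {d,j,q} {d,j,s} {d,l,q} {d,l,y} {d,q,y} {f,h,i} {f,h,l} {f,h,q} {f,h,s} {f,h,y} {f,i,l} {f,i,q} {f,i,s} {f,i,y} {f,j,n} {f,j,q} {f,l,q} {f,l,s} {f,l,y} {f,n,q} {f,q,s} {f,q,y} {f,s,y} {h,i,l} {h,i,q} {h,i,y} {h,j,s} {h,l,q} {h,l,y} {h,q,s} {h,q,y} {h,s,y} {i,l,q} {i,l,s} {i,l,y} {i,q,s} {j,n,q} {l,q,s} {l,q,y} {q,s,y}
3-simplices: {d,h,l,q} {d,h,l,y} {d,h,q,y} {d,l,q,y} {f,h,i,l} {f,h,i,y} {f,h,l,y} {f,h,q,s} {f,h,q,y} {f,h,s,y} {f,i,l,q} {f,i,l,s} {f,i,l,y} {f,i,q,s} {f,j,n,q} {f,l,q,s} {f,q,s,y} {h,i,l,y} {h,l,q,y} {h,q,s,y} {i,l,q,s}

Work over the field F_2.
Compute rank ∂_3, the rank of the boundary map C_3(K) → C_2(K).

rank∂_3=17

n_0=10 n_1=39 n_2=49 n_3=21  [Z2]
∂1: piv[df,dh,di,dj,dl,dn,dq,ds,dy] rk=9  ker:fh,fi,fj,fl,fn,fq,fs,fy,hi,hj,hl,hn,hq,hs,hy,il,in,iq,is,iy,jn,jq,js,lq,ls,ly,nq,qs,qy,sy
∂2: piv[dfj,dfq,dhi,dhj,dhl,dhq,dhs,dhy,diq,djq,djs,dlq,dly,dqy,fhi,fhl,fhq,fhs,fhy,fil,fis,fiy,fjn,fls,fnq,fqs,fsy] rk=27  ker:fiq,fjq,flq,fly,fqy,hil,hiq,hiy,hjs,hlq,hly,hqs,hqy,hsy,ilq,ils,ily,iqs,jnq,lqs,lqy,qsy
∂3: piv[dhlq,dhly,dhqy,dlqy,fhil,fhiy,fhly,fhqs,fhqy,fhsy,filq,fils,fily,fiqs,fjnq,flqs,fqsy] rk=17  ker:hily,hlqy,hqsy,ilqs
rk∂_3=17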